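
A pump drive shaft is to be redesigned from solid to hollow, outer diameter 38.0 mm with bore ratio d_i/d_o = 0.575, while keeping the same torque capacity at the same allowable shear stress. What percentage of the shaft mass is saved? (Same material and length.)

27.7 %

Equal τ_max and T ⇒ the solid shaft needs d_s³ = d_o³(1−k⁴), so d_s = 38.0·(1−0.575⁴)^(1/3) = 36.56 mm.
Area ratio A_h/A_s = d_o²(1−k²)/d_s² = (1−k²)/(1−k⁴)^(2/3) = 0.7231.
Mass saving = 1 − 0.7231 = 27.7 %.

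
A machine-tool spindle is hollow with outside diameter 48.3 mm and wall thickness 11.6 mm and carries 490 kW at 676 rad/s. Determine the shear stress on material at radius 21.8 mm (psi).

ω = 676 rad/s, so T = P/ω = 490×10³ / 676.0 = 724.9 N·m.
J = π(d_o⁴ − d_i⁴)/32 = π(0.0483⁴ − 0.0251⁴)/32 = 4.953×10^-7 m⁴.
Shear stress varies linearly with radius: τ = T·r/J = 724.9 × 0.0218 / 4.953×10^-7 = 3.190×10^7 Pa.

4630 psi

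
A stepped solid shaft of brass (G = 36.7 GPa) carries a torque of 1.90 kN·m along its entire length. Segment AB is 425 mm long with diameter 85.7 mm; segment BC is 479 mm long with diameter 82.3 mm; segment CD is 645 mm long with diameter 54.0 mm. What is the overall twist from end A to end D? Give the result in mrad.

J_AB = π(0.0857)⁴/32 = 5.30×10^-6 m⁴; J_BC = π(0.0823)⁴/32 = 4.50×10^-6 m⁴; J_CD = π(0.0540)⁴/32 = 8.35×10^-7 m⁴.
θ = (T/G)·Σ L_i/J_i = (1900/36.7×10⁹)·(0.425/5.30×10^-6 + 0.479/4.50×10^-6 + 0.645/8.35×10^-7) = 0.04966 rad.

49.7 mrad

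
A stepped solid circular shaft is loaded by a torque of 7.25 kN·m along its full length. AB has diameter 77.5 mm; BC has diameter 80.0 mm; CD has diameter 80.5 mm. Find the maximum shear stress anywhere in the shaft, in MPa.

Under the same torque, τ_max = 16T/(πd³) is largest where d is smallest — segment AB (d = 77.5 mm).
τ_max = 16·7250/(π·(0.0775)³) = 7.932×10^7 Pa.

79.3 MPa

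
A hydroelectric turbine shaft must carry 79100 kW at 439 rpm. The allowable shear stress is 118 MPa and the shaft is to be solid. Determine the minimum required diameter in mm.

420 mm

ω = 2π·439/60 = 45.97 rad/s, so T = P/ω = 79100×10³ / 45.97 = 1.721e6 N·m.
For a solid shaft τ_max = 16T/(πd³), so d = (16T/(π τ_allow))^(1/3) = (16·1.721e6/(π·1.18×10^8))^(1/3) = 0.4203 m.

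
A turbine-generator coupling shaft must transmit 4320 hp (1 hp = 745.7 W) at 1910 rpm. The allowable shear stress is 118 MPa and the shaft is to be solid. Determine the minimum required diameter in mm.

88.6 mm

ω = 2π·1910/60 = 200.0 rad/s, so T = P/ω = 4320×745.7 / 200.0 = 16110 N·m.
For a solid shaft τ_max = 16T/(πd³), so d = (16T/(π τ_allow))^(1/3) = (16·16110/(π·1.18×10^8))^(1/3) = 0.08858 m.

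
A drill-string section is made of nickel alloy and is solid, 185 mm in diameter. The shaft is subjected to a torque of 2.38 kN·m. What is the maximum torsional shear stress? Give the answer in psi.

278 psi

J = πd⁴/32 = π(0.185)⁴/32 = 1.150×10^-4 m⁴.
τ_max = T·r/J = 2380 × 0.0925 / 1.150×10^-4 = 1.914×10^6 Pa.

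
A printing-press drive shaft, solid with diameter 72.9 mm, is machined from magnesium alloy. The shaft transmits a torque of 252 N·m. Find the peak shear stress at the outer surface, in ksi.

J = πd⁴/32 = π(0.0729)⁴/32 = 2.773×10^-6 m⁴.
τ_max = T·r/J = 252.0 × 0.0365 / 2.773×10^-6 = 3.313×10^6 Pa.

0.480 ksi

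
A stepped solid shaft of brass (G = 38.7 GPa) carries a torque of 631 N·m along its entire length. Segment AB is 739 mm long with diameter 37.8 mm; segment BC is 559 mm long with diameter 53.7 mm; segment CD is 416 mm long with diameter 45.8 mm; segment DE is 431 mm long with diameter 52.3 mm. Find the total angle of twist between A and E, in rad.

J_AB = π(0.0378)⁴/32 = 2.00×10^-7 m⁴; J_BC = π(0.0537)⁴/32 = 8.16×10^-7 m⁴; J_CD = π(0.0458)⁴/32 = 4.32×10^-7 m⁴; J_DE = π(0.0523)⁴/32 = 7.35×10^-7 m⁴.
θ = (T/G)·Σ L_i/J_i = (631.0/38.7×10⁹)·(0.739/2.00×10^-7 + 0.559/8.16×10^-7 + 0.416/4.32×10^-7 + 0.431/7.35×10^-7) = 0.09655 rad.

0.0966 rad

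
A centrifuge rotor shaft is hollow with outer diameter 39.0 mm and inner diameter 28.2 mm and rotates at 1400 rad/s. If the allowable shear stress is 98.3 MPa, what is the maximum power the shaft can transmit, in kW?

J = π(d_o⁴ − d_i⁴)/32 = π(0.0390⁴ − 0.0282⁴)/32 = 1.650×10^-7 m⁴.
T_max = τ_allow·J/r = 9.83×10^7 × 1.650×10^-7 / 0.0195 = 831.9 N·m.
ω = 1400 rad/s, so P_max = T_max·ω = 1.165×10^6 W.

1160 kW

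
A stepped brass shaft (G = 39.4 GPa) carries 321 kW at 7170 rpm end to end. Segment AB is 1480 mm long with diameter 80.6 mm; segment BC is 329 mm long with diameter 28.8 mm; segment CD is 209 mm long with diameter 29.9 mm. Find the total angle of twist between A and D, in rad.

ω = 2π·7170/60 = 750.8 rad/s, so T = P/ω = 321×10³ / 750.8 = 427.5 N·m.
J_AB = π(0.0806)⁴/32 = 4.14×10^-6 m⁴; J_BC = π(0.0288)⁴/32 = 6.75×10^-8 m⁴; J_CD = π(0.0299)⁴/32 = 7.85×10^-8 m⁴.
θ = (T/G)·Σ L_i/J_i = (427.5/39.4×10⁹)·(1.48/4.14×10^-6 + 0.329/6.75×10^-8 + 0.209/7.85×10^-8) = 0.08563 rad.

0.0856 rad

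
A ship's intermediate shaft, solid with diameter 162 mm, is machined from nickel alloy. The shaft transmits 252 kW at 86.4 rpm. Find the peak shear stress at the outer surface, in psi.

4840 psi

ω = 2π·86.4/60 = 9.048 rad/s, so T = P/ω = 252×10³ / 9.048 = 27850 N·m.
J = πd⁴/32 = π(0.162)⁴/32 = 6.762×10^-5 m⁴.
τ_max = T·r/J = 27850 × 0.0810 / 6.762×10^-5 = 3.336×10^7 Pa.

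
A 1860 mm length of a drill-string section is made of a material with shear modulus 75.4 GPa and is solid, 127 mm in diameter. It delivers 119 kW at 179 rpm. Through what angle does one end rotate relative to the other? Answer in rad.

ω = 2π·179/60 = 18.74 rad/s, so T = P/ω = 119×10³ / 18.74 = 6348 N·m.
J = πd⁴/32 = π(0.127)⁴/32 = 2.554×10^-5 m⁴.
θ = T·L/(G·J) = 6348 × 1.86 / (75.4×10⁹ × 2.554×10^-5) = 6.132×10^-3 rad.

0.00613 rad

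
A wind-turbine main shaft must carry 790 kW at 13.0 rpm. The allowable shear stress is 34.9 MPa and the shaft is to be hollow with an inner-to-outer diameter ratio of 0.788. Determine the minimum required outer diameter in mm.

ω = 2π·13.0/60 = 1.361 rad/s, so T = P/ω = 790×10³ / 1.361 = 580300 N·m.
For a hollow shaft with d_i/d_o = 0.788: τ_max = 16T/(π d_o³ (1−k⁴)), so d_o = [16T/(π τ_allow (1−k⁴))]^(1/3) = [16·580300/(π·3.49×10^7·0.6144)]^(1/3) = 0.5165 m.

517 mm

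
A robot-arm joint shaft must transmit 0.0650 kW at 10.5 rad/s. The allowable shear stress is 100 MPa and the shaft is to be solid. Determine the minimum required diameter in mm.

6.81 mm

ω = 10.5 rad/s, so T = P/ω = 0.0650×10³ / 10.50 = 6.190 N·m.
For a solid shaft τ_max = 16T/(πd³), so d = (16T/(π τ_allow))^(1/3) = (16·6.190/(π·1.00×10^8))^(1/3) = 0.006806 m.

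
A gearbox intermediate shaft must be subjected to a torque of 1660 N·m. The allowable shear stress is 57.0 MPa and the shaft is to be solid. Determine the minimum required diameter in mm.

For a solid shaft τ_max = 16T/(πd³), so d = (16T/(π τ_allow))^(1/3) = (16·1660/(π·5.70×10^7))^(1/3) = 0.05293 m.

52.9 mm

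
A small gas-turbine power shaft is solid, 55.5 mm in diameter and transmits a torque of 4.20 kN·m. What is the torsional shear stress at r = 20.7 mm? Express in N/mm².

J = πd⁴/32 = π(0.0555)⁴/32 = 9.315×10^-7 m⁴.
Shear stress varies linearly with radius: τ = T·r/J = 4200 × 0.0207 / 9.315×10^-7 = 9.334×10^7 Pa.

93.3 N/mm²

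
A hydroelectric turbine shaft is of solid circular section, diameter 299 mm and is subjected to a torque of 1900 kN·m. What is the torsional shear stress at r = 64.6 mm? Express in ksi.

22.7 ksi

J = πd⁴/32 = π(0.299)⁴/32 = 7.847×10^-4 m⁴.
Shear stress varies linearly with radius: τ = T·r/J = 1.900e6 × 0.0646 / 7.847×10^-4 = 1.564×10^8 Pa.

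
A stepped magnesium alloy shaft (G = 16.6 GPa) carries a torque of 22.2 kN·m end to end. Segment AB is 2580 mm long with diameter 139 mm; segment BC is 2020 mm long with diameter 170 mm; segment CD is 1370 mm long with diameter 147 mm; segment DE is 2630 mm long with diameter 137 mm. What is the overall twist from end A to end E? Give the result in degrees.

J_AB = π(0.139)⁴/32 = 3.66×10^-5 m⁴; J_BC = π(0.170)⁴/32 = 8.20×10^-5 m⁴; J_CD = π(0.147)⁴/32 = 4.58×10^-5 m⁴; J_DE = π(0.137)⁴/32 = 3.46×10^-5 m⁴.
θ = (T/G)·Σ L_i/J_i = (22200/16.6×10⁹)·(2.58/3.66×10^-5 + 2.02/8.20×10^-5 + 1.37/4.58×10^-5 + 2.63/3.46×10^-5) = 0.2688 rad.

15.4°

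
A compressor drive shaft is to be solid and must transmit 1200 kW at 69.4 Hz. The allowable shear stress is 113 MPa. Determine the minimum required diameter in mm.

49.9 mm

ω = 2π·69.4 = 436.1 rad/s, so T = P/ω = 1200×10³ / 436.1 = 2752 N·m.
For a solid shaft τ_max = 16T/(πd³), so d = (16T/(π τ_allow))^(1/3) = (16·2752/(π·1.13×10^8))^(1/3) = 0.04987 m.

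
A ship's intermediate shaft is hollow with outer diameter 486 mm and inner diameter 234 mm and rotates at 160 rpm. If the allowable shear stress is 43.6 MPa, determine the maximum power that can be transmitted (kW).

J = π(d_o⁴ − d_i⁴)/32 = π(0.486⁴ − 0.234⁴)/32 = 5.183×10^-3 m⁴.
T_max = τ_allow·J/r = 4.36×10^7 × 5.183×10^-3 / 0.243 = 929900 N·m.
ω = 2π·160/60 = 16.76 rad/s, so P_max = T_max·ω = 1.558×10^7 W.

15600 kW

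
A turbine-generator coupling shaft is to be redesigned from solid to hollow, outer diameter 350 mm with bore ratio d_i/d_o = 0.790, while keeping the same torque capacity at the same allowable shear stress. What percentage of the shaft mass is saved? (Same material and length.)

47.8 %

Equal τ_max and T ⇒ the solid shaft needs d_s³ = d_o³(1−k⁴), so d_s = 350·(1−0.790⁴)^(1/3) = 296.9 mm.
Area ratio A_h/A_s = d_o²(1−k²)/d_s² = (1−k²)/(1−k⁴)^(2/3) = 0.5223.
Mass saving = 1 − 0.5223 = 47.8 %.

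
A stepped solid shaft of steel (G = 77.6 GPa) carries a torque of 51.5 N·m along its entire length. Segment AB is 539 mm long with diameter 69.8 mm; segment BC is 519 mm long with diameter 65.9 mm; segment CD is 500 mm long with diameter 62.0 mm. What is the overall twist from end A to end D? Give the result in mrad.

0.568 mrad

J_AB = π(0.0698)⁴/32 = 2.33×10^-6 m⁴; J_BC = π(0.0659)⁴/32 = 1.85×10^-6 m⁴; J_CD = π(0.0620)⁴/32 = 1.45×10^-6 m⁴.
θ = (T/G)·Σ L_i/J_i = (51.50/77.6×10⁹)·(0.539/2.33×10^-6 + 0.519/1.85×10^-6 + 0.500/1.45×10^-6) = 5.683×10^-4 rad.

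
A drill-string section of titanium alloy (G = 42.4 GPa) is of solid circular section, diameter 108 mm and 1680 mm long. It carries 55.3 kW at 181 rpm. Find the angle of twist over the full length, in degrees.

ω = 2π·181/60 = 18.95 rad/s, so T = P/ω = 55.3×10³ / 18.95 = 2918 N·m.
J = πd⁴/32 = π(0.108)⁴/32 = 1.336×10^-5 m⁴.
θ = T·L/(G·J) = 2918 × 1.68 / (42.4×10⁹ × 1.336×10^-5) = 8.655×10^-3 rad.

0.496°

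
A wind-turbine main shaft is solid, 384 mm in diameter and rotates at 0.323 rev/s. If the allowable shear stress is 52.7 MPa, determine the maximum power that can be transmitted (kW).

J = πd⁴/32 = π(0.384)⁴/32 = 2.135×10^-3 m⁴.
T_max = τ_allow·J/r = 5.27×10^7 × 2.135×10^-3 / 0.192 = 585900 N·m.
ω = 2π·0.323 = 2.029 rad/s, so P_max = T_max·ω = 1.189×10^6 W.

1190 kW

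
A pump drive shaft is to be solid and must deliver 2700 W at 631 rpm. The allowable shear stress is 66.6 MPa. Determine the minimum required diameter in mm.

14.6 mm

ω = 2π·631/60 = 66.08 rad/s, so T = P/ω = 2700 / 66.08 = 40.86 N·m.
For a solid shaft τ_max = 16T/(πd³), so d = (16T/(π τ_allow))^(1/3) = (16·40.86/(π·6.66×10^7))^(1/3) = 0.01462 m.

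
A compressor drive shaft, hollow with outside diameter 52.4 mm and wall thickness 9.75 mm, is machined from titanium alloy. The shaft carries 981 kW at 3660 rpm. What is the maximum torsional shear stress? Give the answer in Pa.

ω = 2π·3660/60 = 383.3 rad/s, so T = P/ω = 981×10³ / 383.3 = 2560 N·m.
J = π(d_o⁴ − d_i⁴)/32 = π(0.0524⁴ − 0.0329⁴)/32 = 6.251×10^-7 m⁴.
τ_max = T·r/J = 2560 × 0.0262 / 6.251×10^-7 = 1.073×10^8 Pa.

1.07e8 Pa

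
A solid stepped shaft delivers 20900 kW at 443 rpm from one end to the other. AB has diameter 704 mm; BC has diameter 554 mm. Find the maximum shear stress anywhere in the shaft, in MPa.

ω = 2π·443/60 = 46.39 rad/s, so T = P/ω = 20900×10³ / 46.39 = 450500 N·m.
Under the same torque, τ_max = 16T/(πd³) is largest where d is smallest — segment BC (d = 554 mm).
τ_max = 16·450500/(π·(0.554)³) = 1.349×10^7 Pa.

13.5 MPa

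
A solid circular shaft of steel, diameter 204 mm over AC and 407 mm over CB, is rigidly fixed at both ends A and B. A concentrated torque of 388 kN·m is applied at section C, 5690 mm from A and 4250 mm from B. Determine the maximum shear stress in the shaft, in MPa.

28.0 MPa

Compatibility: T_A·a/J_AC = T_B·b/J_CB with T_A + T_B = T₀.
J_AC = 1.70×10^-4 m⁴, J_CB = 2.69×10^-3 m⁴, so T_A = T₀·(J_AC/a)/((J_AC/a)+(J_CB/b)) = 17470 N·m, T_B = 370500 N·m.
τ in each portion: τ_AC = 1.05×10^7 Pa, τ_CB = 2.80×10^7 Pa; maximum is in CB.
τ_max = T_CB·r/J = 370500·0.203/2.69×10^-3 = 2.799×10^7 Pa.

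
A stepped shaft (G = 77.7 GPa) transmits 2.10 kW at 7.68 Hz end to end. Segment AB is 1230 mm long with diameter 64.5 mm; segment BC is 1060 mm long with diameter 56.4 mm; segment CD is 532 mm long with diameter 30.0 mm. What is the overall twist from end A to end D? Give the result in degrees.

0.272°

ω = 2π·7.68 = 48.25 rad/s, so T = P/ω = 2.10×10³ / 48.25 = 43.52 N·m.
J_AB = π(0.0645)⁴/32 = 1.70×10^-6 m⁴; J_BC = π(0.0564)⁴/32 = 9.93×10^-7 m⁴; J_CD = π(0.0300)⁴/32 = 7.95×10^-8 m⁴.
θ = (T/G)·Σ L_i/J_i = (43.52/77.7×10⁹)·(1.23/1.70×10^-6 + 1.06/9.93×10^-7 + 0.532/7.95×10^-8) = 4.750×10^-3 rad.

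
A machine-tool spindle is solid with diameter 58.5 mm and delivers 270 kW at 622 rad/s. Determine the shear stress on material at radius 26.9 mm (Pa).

1.02e7 Pa

ω = 622 rad/s, so T = P/ω = 270×10³ / 622.0 = 434.1 N·m.
J = πd⁴/32 = π(0.0585)⁴/32 = 1.150×10^-6 m⁴.
Shear stress varies linearly with radius: τ = T·r/J = 434.1 × 0.0269 / 1.150×10^-6 = 1.016×10^7 Pa.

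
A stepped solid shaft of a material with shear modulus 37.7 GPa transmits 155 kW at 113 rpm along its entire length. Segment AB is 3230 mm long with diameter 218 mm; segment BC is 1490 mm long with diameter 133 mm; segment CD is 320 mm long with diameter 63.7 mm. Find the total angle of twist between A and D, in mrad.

ω = 2π·113/60 = 11.83 rad/s, so T = P/ω = 155×10³ / 11.83 = 13100 N·m.
J_AB = π(0.218)⁴/32 = 2.22×10^-4 m⁴; J_BC = π(0.133)⁴/32 = 3.07×10^-5 m⁴; J_CD = π(0.0637)⁴/32 = 1.62×10^-6 m⁴.
θ = (T/G)·Σ L_i/J_i = (13100/37.7×10⁹)·(3.23/2.22×10^-4 + 1.49/3.07×10^-5 + 0.320/1.62×10^-6) = 0.09070 rad.

90.7 mrad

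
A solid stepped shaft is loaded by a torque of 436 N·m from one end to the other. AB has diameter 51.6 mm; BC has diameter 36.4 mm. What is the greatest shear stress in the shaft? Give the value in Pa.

4.60e7 Pa

Under the same torque, τ_max = 16T/(πd³) is largest where d is smallest — segment BC (d = 36.4 mm).
τ_max = 16·436.0/(π·(0.0364)³) = 4.604×10^7 Pa.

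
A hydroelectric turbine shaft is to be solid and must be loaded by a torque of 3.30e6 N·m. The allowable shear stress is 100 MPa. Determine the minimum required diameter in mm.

552 mm

For a solid shaft τ_max = 16T/(πd³), so d = (16T/(π τ_allow))^(1/3) = (16·3.300e6/(π·1.00×10^8))^(1/3) = 0.5519 m.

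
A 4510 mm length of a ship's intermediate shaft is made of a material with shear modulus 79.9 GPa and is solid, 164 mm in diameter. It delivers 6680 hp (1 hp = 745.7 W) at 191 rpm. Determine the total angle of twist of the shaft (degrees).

11.3°

ω = 2π·191/60 = 20.00 rad/s, so T = P/ω = 6680×745.7 / 20.00 = 249000 N·m.
J = πd⁴/32 = π(0.164)⁴/32 = 7.102×10^-5 m⁴.
θ = T·L/(G·J) = 249000 × 4.51 / (79.9×10⁹ × 7.102×10^-5) = 0.1979 rad.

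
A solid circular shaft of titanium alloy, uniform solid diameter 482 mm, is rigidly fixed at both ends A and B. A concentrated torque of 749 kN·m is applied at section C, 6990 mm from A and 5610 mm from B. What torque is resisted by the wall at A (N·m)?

With uniform GJ and both ends fixed, compatibility θ_AC = θ_CB gives T_A·a = T_B·b, together with T_A + T_B = T₀.
T_A = T₀·b/(a+b) = 749000·5610/12600 = 333500 N·m; T_B = 415500 N·m.

333000 N·m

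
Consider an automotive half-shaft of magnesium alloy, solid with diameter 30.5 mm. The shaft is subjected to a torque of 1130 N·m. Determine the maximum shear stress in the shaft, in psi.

J = πd⁴/32 = π(0.0305)⁴/32 = 8.496×10^-8 m⁴.
τ_max = T·r/J = 1130 × 0.0152 / 8.496×10^-8 = 2.028×10^8 Pa.

29400 psi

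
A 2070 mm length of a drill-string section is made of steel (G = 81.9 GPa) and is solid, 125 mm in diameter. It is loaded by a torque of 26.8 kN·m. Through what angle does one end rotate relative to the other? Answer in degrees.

1.62°

J = πd⁴/32 = π(0.125)⁴/32 = 2.397×10^-5 m⁴.
θ = T·L/(G·J) = 26800 × 2.07 / (81.9×10⁹ × 2.397×10^-5) = 0.02826 rad.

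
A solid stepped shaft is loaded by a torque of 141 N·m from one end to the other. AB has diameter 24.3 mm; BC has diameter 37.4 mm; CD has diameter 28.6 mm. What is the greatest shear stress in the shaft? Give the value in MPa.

Under the same torque, τ_max = 16T/(πd³) is largest where d is smallest — segment AB (d = 24.3 mm).
τ_max = 16·141.0/(π·(0.0243)³) = 5.005×10^7 Pa.

50.0 MPa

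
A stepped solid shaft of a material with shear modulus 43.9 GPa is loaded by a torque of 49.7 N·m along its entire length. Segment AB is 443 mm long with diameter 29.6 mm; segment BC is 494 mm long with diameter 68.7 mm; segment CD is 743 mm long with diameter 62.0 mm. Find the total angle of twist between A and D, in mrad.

J_AB = π(0.0296)⁴/32 = 7.54×10^-8 m⁴; J_BC = π(0.0687)⁴/32 = 2.19×10^-6 m⁴; J_CD = π(0.0620)⁴/32 = 1.45×10^-6 m⁴.
θ = (T/G)·Σ L_i/J_i = (49.70/43.9×10⁹)·(0.443/7.54×10^-8 + 0.494/2.19×10^-6 + 0.743/1.45×10^-6) = 7.490×10^-3 rad.

7.49 mrad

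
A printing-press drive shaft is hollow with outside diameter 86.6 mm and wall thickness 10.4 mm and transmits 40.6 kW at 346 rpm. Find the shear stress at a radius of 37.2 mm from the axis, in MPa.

ω = 2π·346/60 = 36.23 rad/s, so T = P/ω = 40.6×10³ / 36.23 = 1121 N·m.
J = π(d_o⁴ − d_i⁴)/32 = π(0.0866⁴ − 0.0658⁴)/32 = 3.681×10^-6 m⁴.
Shear stress varies linearly with radius: τ = T·r/J = 1121 × 0.0372 / 3.681×10^-6 = 1.132×10^7 Pa.

11.3 MPa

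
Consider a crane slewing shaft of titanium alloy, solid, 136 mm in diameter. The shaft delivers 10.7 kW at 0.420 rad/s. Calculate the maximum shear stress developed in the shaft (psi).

7480 psi

ω = 0.420 rad/s, so T = P/ω = 10.7×10³ / 0.4200 = 25480 N·m.
J = πd⁴/32 = π(0.136)⁴/32 = 3.359×10^-5 m⁴.
τ_max = T·r/J = 25480 × 0.0680 / 3.359×10^-5 = 5.158×10^7 Pa.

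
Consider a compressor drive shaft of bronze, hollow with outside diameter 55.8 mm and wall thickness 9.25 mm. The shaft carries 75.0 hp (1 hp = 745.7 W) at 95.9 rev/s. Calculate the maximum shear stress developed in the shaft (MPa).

ω = 2π·95.9 = 602.6 rad/s, so T = P/ω = 75.0×745.7 / 602.6 = 92.82 N·m.
J = π(d_o⁴ − d_i⁴)/32 = π(0.0558⁴ − 0.0373⁴)/32 = 7.617×10^-7 m⁴.
τ_max = T·r/J = 92.82 × 0.0279 / 7.617×10^-7 = 3.400×10^6 Pa.

3.40 MPa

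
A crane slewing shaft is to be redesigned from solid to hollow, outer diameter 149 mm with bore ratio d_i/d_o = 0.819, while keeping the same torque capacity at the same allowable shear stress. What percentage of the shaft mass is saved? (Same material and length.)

Equal τ_max and T ⇒ the solid shaft needs d_s³ = d_o³(1−k⁴), so d_s = 149·(1−0.819⁴)^(1/3) = 122.1 mm.
Area ratio A_h/A_s = d_o²(1−k²)/d_s² = (1−k²)/(1−k⁴)^(2/3) = 0.4904.
Mass saving = 1 − 0.4904 = 51.0 %.

51.0 %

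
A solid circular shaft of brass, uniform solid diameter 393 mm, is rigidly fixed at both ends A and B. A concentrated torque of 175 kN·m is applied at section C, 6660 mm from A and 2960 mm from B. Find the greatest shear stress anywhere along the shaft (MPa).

10.2 MPa

With uniform GJ and both ends fixed, compatibility θ_AC = θ_CB gives T_A·a = T_B·b, together with T_A + T_B = T₀.
T_A = T₀·b/(a+b) = 175000·2960/9620 = 53850 N·m; T_B = 121200 N·m.
τ in each portion: τ_AC = 4.52×10^6 Pa, τ_CB = 1.02×10^7 Pa; maximum is in CB.
τ_max = T_CB·r/J = 121200·0.197/2.34×10^-3 = 1.017×10^7 Pa.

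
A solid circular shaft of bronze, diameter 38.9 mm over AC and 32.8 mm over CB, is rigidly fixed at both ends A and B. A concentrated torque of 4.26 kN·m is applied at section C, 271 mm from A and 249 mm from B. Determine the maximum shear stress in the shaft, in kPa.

238000 kPa

Compatibility: T_A·a/J_AC = T_B·b/J_CB with T_A + T_B = T₀.
J_AC = 2.25×10^-7 m⁴, J_CB = 1.14×10^-7 m⁴, so T_A = T₀·(J_AC/a)/((J_AC/a)+(J_CB/b)) = 2748 N·m, T_B = 1512 N·m.
τ in each portion: τ_AC = 2.38×10^8 Pa, τ_CB = 2.18×10^8 Pa; maximum is in AC.
τ_max = T_AC·r/J = 2748·0.0194/2.25×10^-7 = 2.378×10^8 Pa.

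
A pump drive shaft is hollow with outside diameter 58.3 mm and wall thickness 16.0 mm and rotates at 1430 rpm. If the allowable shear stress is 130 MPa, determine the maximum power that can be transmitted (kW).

726 kW

J = π(d_o⁴ − d_i⁴)/32 = π(0.0583⁴ − 0.0263⁴)/32 = 1.087×10^-6 m⁴.
T_max = τ_allow·J/r = 1.30×10^8 × 1.087×10^-6 / 0.0291 = 4849 N·m.
ω = 2π·1430/60 = 149.7 rad/s, so P_max = T_max·ω = 7.261×10^5 W.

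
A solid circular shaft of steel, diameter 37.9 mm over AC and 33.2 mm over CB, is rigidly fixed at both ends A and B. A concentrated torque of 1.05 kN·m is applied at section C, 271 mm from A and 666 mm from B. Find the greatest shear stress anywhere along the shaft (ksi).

11.5 ksi

Compatibility: T_A·a/J_AC = T_B·b/J_CB with T_A + T_B = T₀.
J_AC = 2.03×10^-7 m⁴, J_CB = 1.19×10^-7 m⁴, so T_A = T₀·(J_AC/a)/((J_AC/a)+(J_CB/b)) = 847.0 N·m, T_B = 203.0 N·m.
τ in each portion: τ_AC = 7.92×10^7 Pa, τ_CB = 2.82×10^7 Pa; maximum is in AC.
τ_max = T_AC·r/J = 847.0·0.0189/2.03×10^-7 = 7.924×10^7 Pa.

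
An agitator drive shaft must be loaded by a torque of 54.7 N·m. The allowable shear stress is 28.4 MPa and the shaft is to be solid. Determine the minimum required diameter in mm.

For a solid shaft τ_max = 16T/(πd³), so d = (16T/(π τ_allow))^(1/3) = (16·54.70/(π·2.84×10^7))^(1/3) = 0.02141 m.

21.4 mm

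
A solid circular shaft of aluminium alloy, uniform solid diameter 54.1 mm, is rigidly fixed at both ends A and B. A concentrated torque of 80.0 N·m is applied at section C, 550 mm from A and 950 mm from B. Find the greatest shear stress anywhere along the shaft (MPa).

With uniform GJ and both ends fixed, compatibility θ_AC = θ_CB gives T_A·a = T_B·b, together with T_A + T_B = T₀.
T_A = T₀·b/(a+b) = 80.00·950/1500 = 50.67 N·m; T_B = 29.33 N·m.
τ in each portion: τ_AC = 1.63×10^6 Pa, τ_CB = 9.43×10^5 Pa; maximum is in AC.
τ_max = T_AC·r/J = 50.67·0.0271/8.41×10^-7 = 1.630×10^6 Pa.

1.63 MPa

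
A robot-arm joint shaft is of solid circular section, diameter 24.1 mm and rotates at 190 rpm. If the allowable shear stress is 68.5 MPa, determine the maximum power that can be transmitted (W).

J = πd⁴/32 = π(0.0241)⁴/32 = 3.312×10^-8 m⁴.
T_max = τ_allow·J/r = 6.85×10^7 × 3.312×10^-8 / 0.0120 = 188.3 N·m.
ω = 2π·190/60 = 19.90 rad/s, so P_max = T_max·ω = 3746 W.

3750 W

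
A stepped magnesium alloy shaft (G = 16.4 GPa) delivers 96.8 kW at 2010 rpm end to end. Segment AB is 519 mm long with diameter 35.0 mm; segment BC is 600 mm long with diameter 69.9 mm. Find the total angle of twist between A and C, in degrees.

ω = 2π·2010/60 = 210.5 rad/s, so T = P/ω = 96.8×10³ / 210.5 = 459.9 N·m.
J_AB = π(0.0350)⁴/32 = 1.47×10^-7 m⁴; J_BC = π(0.0699)⁴/32 = 2.34×10^-6 m⁴.
θ = (T/G)·Σ L_i/J_i = (459.9/16.4×10⁹)·(0.519/1.47×10^-7 + 0.600/2.34×10^-6) = 0.1060 rad.

6.07°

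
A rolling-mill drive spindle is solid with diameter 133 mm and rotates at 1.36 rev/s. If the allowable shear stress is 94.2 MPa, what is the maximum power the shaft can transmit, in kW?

J = πd⁴/32 = π(0.133)⁴/32 = 3.072×10^-5 m⁴.
T_max = τ_allow·J/r = 9.42×10^7 × 3.072×10^-5 / 0.0665 = 43510 N·m.
ω = 2π·1.36 = 8.545 rad/s, so P_max = T_max·ω = 3.718×10^5 W.

372 kW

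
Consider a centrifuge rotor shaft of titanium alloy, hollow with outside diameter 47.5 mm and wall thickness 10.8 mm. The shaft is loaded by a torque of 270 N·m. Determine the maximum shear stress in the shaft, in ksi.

2.04 ksi

J = π(d_o⁴ − d_i⁴)/32 = π(0.0475⁴ − 0.0259⁴)/32 = 4.556×10^-7 m⁴.
τ_max = T·r/J = 270.0 × 0.0238 / 4.556×10^-7 = 1.407×10^7 Pa.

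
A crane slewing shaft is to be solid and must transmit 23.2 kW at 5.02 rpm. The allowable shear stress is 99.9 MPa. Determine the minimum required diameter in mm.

131 mm

ω = 2π·5.02/60 = 0.5257 rad/s, so T = P/ω = 23.2×10³ / 0.5257 = 44130 N·m.
For a solid shaft τ_max = 16T/(πd³), so d = (16T/(π τ_allow))^(1/3) = (16·44130/(π·9.99×10^7))^(1/3) = 0.1310 m.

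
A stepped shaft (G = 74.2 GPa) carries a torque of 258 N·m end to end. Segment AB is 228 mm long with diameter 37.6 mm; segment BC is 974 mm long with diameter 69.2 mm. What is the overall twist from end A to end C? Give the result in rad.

0.00554 rad

J_AB = π(0.0376)⁴/32 = 1.96×10^-7 m⁴; J_BC = π(0.0692)⁴/32 = 2.25×10^-6 m⁴.
θ = (T/G)·Σ L_i/J_i = (258.0/74.2×10⁹)·(0.228/1.96×10^-7 + 0.974/2.25×10^-6) = 5.545×10^-3 rad.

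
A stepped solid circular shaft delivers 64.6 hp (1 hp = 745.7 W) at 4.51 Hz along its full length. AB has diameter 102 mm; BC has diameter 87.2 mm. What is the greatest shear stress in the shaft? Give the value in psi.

ω = 2π·4.51 = 28.34 rad/s, so T = P/ω = 64.6×745.7 / 28.34 = 1700 N·m.
Under the same torque, τ_max = 16T/(πd³) is largest where d is smallest — segment BC (d = 87.2 mm).
τ_max = 16·1700/(π·(0.0872)³) = 1.306×10^7 Pa.

1890 psi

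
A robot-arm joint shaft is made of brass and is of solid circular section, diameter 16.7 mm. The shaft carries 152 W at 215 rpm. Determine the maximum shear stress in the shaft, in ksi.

1.07 ksi

ω = 2π·215/60 = 22.51 rad/s, so T = P/ω = 152 / 22.51 = 6.751 N·m.
J = πd⁴/32 = π(0.0167)⁴/32 = 7.636×10^-9 m⁴.
τ_max = T·r/J = 6.751 × 0.00835 / 7.636×10^-9 = 7.382×10^6 Pa.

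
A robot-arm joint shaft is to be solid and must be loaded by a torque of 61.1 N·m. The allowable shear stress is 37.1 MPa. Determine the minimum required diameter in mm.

For a solid shaft τ_max = 16T/(πd³), so d = (16T/(π τ_allow))^(1/3) = (16·61.10/(π·3.71×10^7))^(1/3) = 0.02032 m.

20.3 mm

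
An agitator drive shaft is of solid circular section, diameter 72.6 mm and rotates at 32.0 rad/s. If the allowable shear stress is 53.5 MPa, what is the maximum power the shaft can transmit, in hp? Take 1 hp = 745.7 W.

J = πd⁴/32 = π(0.0726)⁴/32 = 2.727×10^-6 m⁴.
T_max = τ_allow·J/r = 5.35×10^7 × 2.727×10^-6 / 0.0363 = 4020 N·m.
ω = 32.0 rad/s, so P_max = T_max·ω = 1.286×10^5 W.

172 hp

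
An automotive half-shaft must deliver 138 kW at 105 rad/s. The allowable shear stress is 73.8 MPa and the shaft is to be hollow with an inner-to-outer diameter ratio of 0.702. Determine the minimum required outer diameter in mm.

ω = 105 rad/s, so T = P/ω = 138×10³ / 105.0 = 1314 N·m.
For a hollow shaft with d_i/d_o = 0.702: τ_max = 16T/(π d_o³ (1−k⁴)), so d_o = [16T/(π τ_allow (1−k⁴))]^(1/3) = [16·1314/(π·7.38×10^7·0.7571)]^(1/3) = 0.04930 m.

49.3 mm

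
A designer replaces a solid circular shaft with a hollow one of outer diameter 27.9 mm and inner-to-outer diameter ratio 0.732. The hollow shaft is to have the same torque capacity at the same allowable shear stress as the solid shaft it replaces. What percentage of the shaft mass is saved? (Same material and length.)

41.8 %

Equal τ_max and T ⇒ the solid shaft needs d_s³ = d_o³(1−k⁴), so d_s = 27.9·(1−0.732⁴)^(1/3) = 24.92 mm.
Area ratio A_h/A_s = d_o²(1−k²)/d_s² = (1−k²)/(1−k⁴)^(2/3) = 0.5817.
Mass saving = 1 − 0.5817 = 41.8 %.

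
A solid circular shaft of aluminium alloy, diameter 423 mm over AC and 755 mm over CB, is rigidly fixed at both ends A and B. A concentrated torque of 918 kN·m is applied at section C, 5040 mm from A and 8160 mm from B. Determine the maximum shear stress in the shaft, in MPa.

9.37 MPa

Compatibility: T_A·a/J_AC = T_B·b/J_CB with T_A + T_B = T₀.
J_AC = 3.14×10^-3 m⁴, J_CB = 0.0319 m⁴, so T_A = T₀·(J_AC/a)/((J_AC/a)+(J_CB/b)) = 126300 N·m, T_B = 791700 N·m.
τ in each portion: τ_AC = 8.50×10^6 Pa, τ_CB = 9.37×10^6 Pa; maximum is in CB.
τ_max = T_CB·r/J = 791700·0.378/0.0319 = 9.369×10^6 Pa.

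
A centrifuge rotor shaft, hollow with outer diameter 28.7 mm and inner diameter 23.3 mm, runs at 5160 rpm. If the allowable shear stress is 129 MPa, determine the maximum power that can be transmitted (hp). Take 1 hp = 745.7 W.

245 hp

J = π(d_o⁴ − d_i⁴)/32 = π(0.0287⁴ − 0.0233⁴)/32 = 3.767×10^-8 m⁴.
T_max = τ_allow·J/r = 1.29×10^8 × 3.767×10^-8 / 0.0143 = 338.7 N·m.
ω = 2π·5160/60 = 540.4 rad/s, so P_max = T_max·ω = 1.830×10^5 W.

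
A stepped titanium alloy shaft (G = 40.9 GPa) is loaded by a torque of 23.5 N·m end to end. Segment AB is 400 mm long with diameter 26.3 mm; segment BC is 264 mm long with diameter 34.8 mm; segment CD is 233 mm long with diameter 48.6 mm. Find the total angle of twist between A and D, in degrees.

0.355°

J_AB = π(0.0263)⁴/32 = 4.70×10^-8 m⁴; J_BC = π(0.0348)⁴/32 = 1.44×10^-7 m⁴; J_CD = π(0.0486)⁴/32 = 5.48×10^-7 m⁴.
θ = (T/G)·Σ L_i/J_i = (23.50/40.9×10⁹)·(0.400/4.70×10^-8 + 0.264/1.44×10^-7 + 0.233/5.48×10^-7) = 6.191×10^-3 rad.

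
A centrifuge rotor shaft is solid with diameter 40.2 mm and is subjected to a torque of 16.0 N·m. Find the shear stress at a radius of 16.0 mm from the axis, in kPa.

998 kPa

J = πd⁴/32 = π(0.0402)⁴/32 = 2.564×10^-7 m⁴.
Shear stress varies linearly with radius: τ = T·r/J = 16.00 × 0.0160 / 2.564×10^-7 = 9.985×10^5 Pa.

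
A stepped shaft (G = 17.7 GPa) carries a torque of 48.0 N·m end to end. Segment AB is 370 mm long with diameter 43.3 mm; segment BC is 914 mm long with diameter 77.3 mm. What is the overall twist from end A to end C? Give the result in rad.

0.00361 rad

J_AB = π(0.0433)⁴/32 = 3.45×10^-7 m⁴; J_BC = π(0.0773)⁴/32 = 3.51×10^-6 m⁴.
θ = (T/G)·Σ L_i/J_i = (48.00/17.7×10⁹)·(0.370/3.45×10^-7 + 0.914/3.51×10^-6) = 3.615×10^-3 rad.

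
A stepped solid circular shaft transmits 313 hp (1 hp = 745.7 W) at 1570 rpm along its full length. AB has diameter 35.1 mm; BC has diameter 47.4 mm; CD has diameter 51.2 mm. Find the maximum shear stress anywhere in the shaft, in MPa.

ω = 2π·1570/60 = 164.4 rad/s, so T = P/ω = 313×745.7 / 164.4 = 1420 N·m.
Under the same torque, τ_max = 16T/(πd³) is largest where d is smallest — segment AB (d = 35.1 mm).
τ_max = 16·1420/(π·(0.0351)³) = 1.672×10^8 Pa.

167 MPa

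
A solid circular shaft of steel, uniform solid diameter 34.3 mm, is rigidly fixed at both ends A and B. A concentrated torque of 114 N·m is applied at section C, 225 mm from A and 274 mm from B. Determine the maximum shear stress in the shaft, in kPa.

With uniform GJ and both ends fixed, compatibility θ_AC = θ_CB gives T_A·a = T_B·b, together with T_A + T_B = T₀.
T_A = T₀·b/(a+b) = 114.0·274/499.0 = 62.60 N·m; T_B = 51.40 N·m.
τ in each portion: τ_AC = 7.90×10^6 Pa, τ_CB = 6.49×10^6 Pa; maximum is in AC.
τ_max = T_AC·r/J = 62.60·0.0171/1.36×10^-7 = 7.900×10^6 Pa.

7900 kPa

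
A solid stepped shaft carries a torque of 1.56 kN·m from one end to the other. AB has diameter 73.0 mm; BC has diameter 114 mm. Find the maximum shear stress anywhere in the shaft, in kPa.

20400 kPa

Under the same torque, τ_max = 16T/(πd³) is largest where d is smallest — segment AB (d = 73.0 mm).
τ_max = 16·1560/(π·(0.0730)³) = 2.042×10^7 Pa.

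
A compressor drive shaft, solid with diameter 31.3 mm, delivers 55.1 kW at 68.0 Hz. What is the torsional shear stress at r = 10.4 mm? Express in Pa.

1.42e7 Pa

ω = 2π·68.0 = 427.3 rad/s, so T = P/ω = 55.1×10³ / 427.3 = 129.0 N·m.
J = πd⁴/32 = π(0.0313)⁴/32 = 9.423×10^-8 m⁴.
Shear stress varies linearly with radius: τ = T·r/J = 129.0 × 0.0104 / 9.423×10^-8 = 1.423×10^7 Pa.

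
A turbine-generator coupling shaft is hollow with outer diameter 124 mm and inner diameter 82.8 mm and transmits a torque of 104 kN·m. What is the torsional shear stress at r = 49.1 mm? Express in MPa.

275 MPa

J = π(d_o⁴ − d_i⁴)/32 = π(0.124⁴ − 0.0828⁴)/32 = 1.860×10^-5 m⁴.
Shear stress varies linearly with radius: τ = T·r/J = 104000 × 0.0491 / 1.860×10^-5 = 2.746×10^8 Pa.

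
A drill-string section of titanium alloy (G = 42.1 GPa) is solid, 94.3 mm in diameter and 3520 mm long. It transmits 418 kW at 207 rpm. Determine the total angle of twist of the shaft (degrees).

ω = 2π·207/60 = 21.68 rad/s, so T = P/ω = 418×10³ / 21.68 = 19280 N·m.
J = πd⁴/32 = π(0.0943)⁴/32 = 7.763×10^-6 m⁴.
θ = T·L/(G·J) = 19280 × 3.52 / (42.1×10⁹ × 7.763×10^-6) = 0.2077 rad.

11.9°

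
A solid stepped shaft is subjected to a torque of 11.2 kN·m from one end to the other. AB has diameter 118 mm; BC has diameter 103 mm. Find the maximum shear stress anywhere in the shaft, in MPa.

Under the same torque, τ_max = 16T/(πd³) is largest where d is smallest — segment BC (d = 103 mm).
τ_max = 16·11200/(π·(0.103)³) = 5.220×10^7 Pa.

52.2 MPa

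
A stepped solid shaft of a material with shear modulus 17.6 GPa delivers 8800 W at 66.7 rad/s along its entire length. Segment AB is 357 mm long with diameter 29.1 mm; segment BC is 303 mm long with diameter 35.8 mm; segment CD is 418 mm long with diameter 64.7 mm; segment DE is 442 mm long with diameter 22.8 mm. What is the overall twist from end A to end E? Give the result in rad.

0.179 rad

ω = 66.7 rad/s, so T = P/ω = 8800 / 66.70 = 131.9 N·m.
J_AB = π(0.0291)⁴/32 = 7.04×10^-8 m⁴; J_BC = π(0.0358)⁴/32 = 1.61×10^-7 m⁴; J_CD = π(0.0647)⁴/32 = 1.72×10^-6 m⁴; J_DE = π(0.0228)⁴/32 = 2.65×10^-8 m⁴.
θ = (T/G)·Σ L_i/J_i = (131.9/17.6×10⁹)·(0.357/7.04×10^-8 + 0.303/1.61×10^-7 + 0.418/1.72×10^-6 + 0.442/2.65×10^-8) = 0.1788 rad.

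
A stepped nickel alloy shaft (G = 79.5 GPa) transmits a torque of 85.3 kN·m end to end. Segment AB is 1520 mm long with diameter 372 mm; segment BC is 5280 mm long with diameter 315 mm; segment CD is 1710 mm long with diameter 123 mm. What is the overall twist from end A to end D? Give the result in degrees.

5.06°

J_AB = π(0.372)⁴/32 = 1.88×10^-3 m⁴; J_BC = π(0.315)⁴/32 = 9.67×10^-4 m⁴; J_CD = π(0.123)⁴/32 = 2.25×10^-5 m⁴.
θ = (T/G)·Σ L_i/J_i = (85300/79.5×10⁹)·(1.52/1.88×10^-3 + 5.28/9.67×10^-4 + 1.71/2.25×10^-5) = 0.08838 rad.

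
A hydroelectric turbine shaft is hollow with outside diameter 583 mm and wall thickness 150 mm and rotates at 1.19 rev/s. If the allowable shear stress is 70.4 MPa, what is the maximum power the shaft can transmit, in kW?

19300 kW

J = π(d_o⁴ − d_i⁴)/32 = π(0.583⁴ − 0.283⁴)/32 = 0.01071 m⁴.
T_max = τ_allow·J/r = 7.04×10^7 × 0.01071 / 0.291 = 2.587e6 N·m.
ω = 2π·1.19 = 7.477 rad/s, so P_max = T_max·ω = 1.934×10^7 W.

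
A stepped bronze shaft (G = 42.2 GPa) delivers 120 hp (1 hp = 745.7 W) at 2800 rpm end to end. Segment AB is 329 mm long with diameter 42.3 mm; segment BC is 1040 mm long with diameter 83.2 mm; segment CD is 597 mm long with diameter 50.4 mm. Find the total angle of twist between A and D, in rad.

ω = 2π·2800/60 = 293.2 rad/s, so T = P/ω = 120×745.7 / 293.2 = 305.2 N·m.
J_AB = π(0.0423)⁴/32 = 3.14×10^-7 m⁴; J_BC = π(0.0832)⁴/32 = 4.70×10^-6 m⁴; J_CD = π(0.0504)⁴/32 = 6.33×10^-7 m⁴.
θ = (T/G)·Σ L_i/J_i = (305.2/42.2×10⁹)·(0.329/3.14×10^-7 + 1.04/4.70×10^-6 + 0.597/6.33×10^-7) = 0.01598 rad.

0.0160 rad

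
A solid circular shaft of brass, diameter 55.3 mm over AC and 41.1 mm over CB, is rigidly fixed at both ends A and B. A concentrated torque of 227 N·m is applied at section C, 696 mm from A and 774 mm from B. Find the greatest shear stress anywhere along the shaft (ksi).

Compatibility: T_A·a/J_AC = T_B·b/J_CB with T_A + T_B = T₀.
J_AC = 9.18×10^-7 m⁴, J_CB = 2.80×10^-7 m⁴, so T_A = T₀·(J_AC/a)/((J_AC/a)+(J_CB/b)) = 178.1 N·m, T_B = 48.87 N·m.
τ in each portion: τ_AC = 5.36×10^6 Pa, τ_CB = 3.59×10^6 Pa; maximum is in AC.
τ_max = T_AC·r/J = 178.1·0.0276/9.18×10^-7 = 5.364×10^6 Pa.

0.778 ksi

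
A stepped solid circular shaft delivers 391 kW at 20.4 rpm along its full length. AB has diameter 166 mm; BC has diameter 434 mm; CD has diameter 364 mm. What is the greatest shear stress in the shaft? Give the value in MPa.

204 MPa

ω = 2π·20.4/60 = 2.136 rad/s, so T = P/ω = 391×10³ / 2.136 = 183000 N·m.
Under the same torque, τ_max = 16T/(πd³) is largest where d is smallest — segment AB (d = 166 mm).
τ_max = 16·183000/(π·(0.166)³) = 2.038×10^8 Pa.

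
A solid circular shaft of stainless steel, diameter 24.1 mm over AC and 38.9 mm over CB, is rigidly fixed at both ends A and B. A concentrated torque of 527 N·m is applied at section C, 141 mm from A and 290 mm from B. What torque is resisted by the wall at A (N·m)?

Compatibility: T_A·a/J_AC = T_B·b/J_CB with T_A + T_B = T₀.
J_AC = 3.31×10^-8 m⁴, J_CB = 2.25×10^-7 m⁴, so T_A = T₀·(J_AC/a)/((J_AC/a)+(J_CB/b)) = 122.6 N·m, T_B = 404.4 N·m.

123 N·m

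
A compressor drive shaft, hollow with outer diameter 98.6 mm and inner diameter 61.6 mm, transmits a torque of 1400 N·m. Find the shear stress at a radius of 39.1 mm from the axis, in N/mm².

6.96 N/mm²

J = π(d_o⁴ − d_i⁴)/32 = π(0.0986⁴ − 0.0616⁴)/32 = 7.866×10^-6 m⁴.
Shear stress varies linearly with radius: τ = T·r/J = 1400 × 0.0391 / 7.866×10^-6 = 6.959×10^6 Pa.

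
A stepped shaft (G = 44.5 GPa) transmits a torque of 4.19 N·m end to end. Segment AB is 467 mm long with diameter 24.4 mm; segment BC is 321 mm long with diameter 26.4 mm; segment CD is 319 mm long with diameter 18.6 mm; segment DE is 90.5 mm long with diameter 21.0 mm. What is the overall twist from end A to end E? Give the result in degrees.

0.281°

J_AB = π(0.0244)⁴/32 = 3.48×10^-8 m⁴; J_BC = π(0.0264)⁴/32 = 4.77×10^-8 m⁴; J_CD = π(0.0186)⁴/32 = 1.18×10^-8 m⁴; J_DE = π(0.0210)⁴/32 = 1.91×10^-8 m⁴.
θ = (T/G)·Σ L_i/J_i = (4.190/44.5×10⁹)·(0.467/3.48×10^-8 + 0.321/4.77×10^-8 + 0.319/1.18×10^-8 + 0.0905/1.91×10^-8) = 4.900×10^-3 rad.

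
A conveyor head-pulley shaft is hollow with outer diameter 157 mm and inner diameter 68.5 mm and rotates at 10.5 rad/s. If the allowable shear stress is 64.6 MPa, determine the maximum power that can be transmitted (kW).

J = π(d_o⁴ − d_i⁴)/32 = π(0.157⁴ − 0.0685⁴)/32 = 5.749×10^-5 m⁴.
T_max = τ_allow·J/r = 6.46×10^7 × 5.749×10^-5 / 0.0785 = 47310 N·m.
ω = 10.5 rad/s, so P_max = T_max·ω = 4.967×10^5 W.

497 kW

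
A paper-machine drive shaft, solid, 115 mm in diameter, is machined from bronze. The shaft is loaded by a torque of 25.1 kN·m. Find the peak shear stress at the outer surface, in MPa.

J = πd⁴/32 = π(0.115)⁴/32 = 1.717×10^-5 m⁴.
τ_max = T·r/J = 25100 × 0.0575 / 1.717×10^-5 = 8.405×10^7 Pa.

84.1 MPa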